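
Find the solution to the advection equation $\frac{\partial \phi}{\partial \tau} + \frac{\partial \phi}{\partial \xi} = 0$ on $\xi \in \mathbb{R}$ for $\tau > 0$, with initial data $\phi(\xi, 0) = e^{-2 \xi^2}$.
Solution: By method of characteristics (waves move right with speed 1):
Along characteristics $\xi - \tau =$ const, $\phi$ is constant, so $\phi(\xi,\tau) = f(\xi - \tau)$ with $f = \phi( \cdot , 0)$.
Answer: $\phi(\xi, \tau) = e^{-2 (-\tau + \xi)^2}$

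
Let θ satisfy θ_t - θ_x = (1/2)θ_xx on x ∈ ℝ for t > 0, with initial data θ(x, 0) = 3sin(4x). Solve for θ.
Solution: Moving frame: η = x + t, σ = t, θ = u(η,σ), so θ_t = u_σ + u_η and θ_xx = u_ηη.
Hence θ_t - θ_x = u_σ and the PDE becomes the heat equation u_σ = (1/2)u_ηη on η ∈ ℝ.
Initial data: u(η,0) = θ(η,0) = 3sin(4η). Each mode sin(nη) decays as exp(-n²σ/2) on ℝ, so u(η,σ) = Σ c_n exp(-n²σ/2) sin(nη) with c_4=3: u(η,σ) = 3exp(-8σ)sin(4η).
Substituting back: θ(x,t) = u(x + t, t).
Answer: θ(x, t) = 3exp(-8t)sin(4t + 4x)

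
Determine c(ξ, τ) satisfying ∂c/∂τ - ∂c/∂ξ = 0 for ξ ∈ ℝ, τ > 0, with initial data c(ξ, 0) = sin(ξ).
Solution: By characteristics (dξ/dτ = -1), c(ξ,τ) = f(ξ + τ) with f = c(·, 0).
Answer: c(ξ, τ) = sin(ξ + τ)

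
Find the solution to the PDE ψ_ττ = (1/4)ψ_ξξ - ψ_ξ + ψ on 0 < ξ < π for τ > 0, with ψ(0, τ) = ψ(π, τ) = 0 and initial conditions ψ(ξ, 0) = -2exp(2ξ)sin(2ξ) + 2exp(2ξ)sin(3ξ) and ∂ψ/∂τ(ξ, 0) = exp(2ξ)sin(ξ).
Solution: Substitute ψ = exp(2ξ)u.
Then ψ_ξ = exp(2ξ)(u_ξ + 2u), ψ_ξξ = exp(2ξ)(u_ξξ + 4u_ξ + 4u), ψ_ττ = exp(2ξ)u_ττ; substituting and dividing by exp(2ξ), the lower-order terms cancel: u_ττ = (1/4)u_ξξ (standard wave equation).
Data for u: u(ξ,0) = exp(-2ξ)ψ(ξ,0) = -2sin(2ξ) + 2sin(3ξ); u_τ(ξ,0) = exp(-2ξ)ψ_τ(ξ,0) = sin(ξ). The boundary conditions carry over: u(0,τ) = u(π,τ) = 0.
Separating variables: u = Σ [A_n cos(ω_n τ) + B_n sin(ω_n τ)] sin(nξ), ω_n = n/2. From ICs (B_n = velocity coefficient / ω_n): A_2=-2, A_3=2, B_1=2.
So u(ξ,τ) = 2sin(ξ)sin(τ/2) - 2sin(2ξ)cos(τ) + 2sin(3ξ)cos(3τ/2), and ψ(ξ,τ) = exp(2ξ)u(ξ,τ).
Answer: ψ(ξ, τ) = 2exp(2ξ)sin(ξ)sin(τ/2) - 2exp(2ξ)sin(2ξ)cos(τ) + 2exp(2ξ)sin(3ξ)cos(3τ/2)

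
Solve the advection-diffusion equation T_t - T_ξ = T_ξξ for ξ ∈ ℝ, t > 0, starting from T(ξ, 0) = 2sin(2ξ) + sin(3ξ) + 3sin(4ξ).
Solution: Moving frame: η = ξ + t, σ = t, T = u(η,σ), so T_t = u_σ + u_η and T_ξξ = u_ηη.
Hence T_t - T_ξ = u_σ and the PDE becomes the heat equation u_σ = u_ηη on η ∈ ℝ.
Initial data: u(η,0) = T(η,0) = 2sin(2η) + sin(3η) + 3sin(4η). Each mode sin(nη) decays as exp(-n²σ) on ℝ, so u(η,σ) = Σ c_n exp(-n²σ) sin(nη) with c_2=2, c_3=1, c_4=3: u(η,σ) = 2exp(-4σ)sin(2η) + exp(-9σ)sin(3η) + 3exp(-16σ)sin(4η).
Substituting back: T(ξ,t) = u(ξ + t, t).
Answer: T(ξ, t) = 2exp(-4t)sin(2t + 2ξ) + exp(-9t)sin(3t + 3ξ) + 3exp(-16t)sin(4t + 4ξ)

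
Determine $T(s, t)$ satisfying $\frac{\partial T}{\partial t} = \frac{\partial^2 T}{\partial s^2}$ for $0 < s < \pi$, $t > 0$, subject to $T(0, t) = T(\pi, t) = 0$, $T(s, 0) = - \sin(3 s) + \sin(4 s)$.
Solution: Separating variables: $T = \sum c_n e^{-n^2t} \sin(ns)$. From $T(s,0) = - \sin(3 s) + \sin(4 s)$: $c_3=-1, c_4=1$.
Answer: $T(s, t) = - e^{-9 t} \sin(3 s) + e^{-16 t} \sin(4 s)$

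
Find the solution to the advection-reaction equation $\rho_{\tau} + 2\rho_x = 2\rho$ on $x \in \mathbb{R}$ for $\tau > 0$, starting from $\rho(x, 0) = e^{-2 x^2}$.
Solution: Substitute $\rho = e^{2\tau}u$, i.e. $u = e^{-2\tau}\rho$.
By the product rule, $\rho_{\tau} = e^{2\tau}(u_{\tau} + 2u)$, $\rho_x = e^{2\tau}u_x$.
Substituting into the PDE and dividing by $e^{2\tau}$: $u_{\tau} + 2u + 2u_x = 2u$.
The lower-order terms cancel, leaving the standard advection equation $u_{\tau} + 2u_x = 0$.
Initial data for $u$: $u(x,0) = \rho(x,0) = e^{-2 x^2}$.
Solve for $u$:
  By method of characteristics (waves move right with speed 2):
  Along characteristics $x - 2\tau =$ const, $u$ is constant, so $u(x,\tau) = f(x - 2\tau)$ with $f = u( \cdot , 0)$.
Hence $u(x,\tau) = e^{-2 (x - 2 \tau)^2}$.
Transform back: $\rho(x,\tau) = e^{2\tau}u(x,\tau)$.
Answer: $\rho(x, \tau) = e^{2 \tau} e^{-2 (-2 \tau + x)^2}$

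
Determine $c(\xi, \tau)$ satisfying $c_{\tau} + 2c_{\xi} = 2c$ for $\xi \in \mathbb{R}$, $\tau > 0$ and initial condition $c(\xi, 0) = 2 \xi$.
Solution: Substitute $c = e^{2\tau}u$, i.e. $u = e^{-2\tau}c$.
By the product rule, $c_{\tau} = e^{2\tau}(u_{\tau} + 2u)$, $c_{\xi} = e^{2\tau}u_{\xi}$.
Substituting into the PDE and dividing by $e^{2\tau}$: $u_{\tau} + 2u + 2u_{\xi} = 2u$.
The lower-order terms cancel, leaving the standard advection equation $u_{\tau} + 2u_{\xi} = 0$.
Initial data for $u$: $u(\xi,0) = c(\xi,0) = 2 \xi$.
Solve for $u$:
  By method of characteristics (waves move right with speed 2):
  Along characteristics $\xi - 2\tau =$ const, $u$ is constant, so $u(\xi,\tau) = f(\xi - 2\tau)$ with $f = u( \cdot , 0)$.
Hence $u(\xi,\tau) = 2 \xi - 4 \tau$.
Transform back: $c(\xi,\tau) = e^{2\tau}u(\xi,\tau)$.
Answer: $c(\xi, \tau) = -4 \tau e^{2 \tau} + 2 \xi e^{2 \tau}$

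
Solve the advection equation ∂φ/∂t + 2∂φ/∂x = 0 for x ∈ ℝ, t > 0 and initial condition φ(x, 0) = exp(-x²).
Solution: By method of characteristics (waves move right with speed 2):
Along characteristics x - 2t = const, φ is constant, so φ(x,t) = f(x - 2t) with f = φ(·, 0).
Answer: φ(x, t) = exp(-(-2t + x)²)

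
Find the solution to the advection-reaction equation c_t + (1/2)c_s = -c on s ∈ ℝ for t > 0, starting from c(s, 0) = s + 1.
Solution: Substitute c = exp(-t)u, i.e. u = exp(t)c.
By the product rule, c_t = exp(-t)(u_t - u), c_s = exp(-t)u_s.
Substituting into the PDE and dividing by exp(-t): u_t - u + (1/2)u_s = -u.
The lower-order terms cancel, leaving the standard advection equation u_t + (1/2)u_s = 0.
Initial data for u: u(s,0) = c(s,0) = s + 1.
Solve for u:
  By method of characteristics (waves move right with speed 1/2):
  Along characteristics s - (1/2)t = const, u is constant, so u(s,t) = f(s - (1/2)t) with f = u(·, 0).
Hence u(s,t) = s - (1/2)t + 1.
Transform back: c(s,t) = exp(-t)u(s,t).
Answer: c(s, t) = sexp(-t) - (1/2)texp(-t) + exp(-t)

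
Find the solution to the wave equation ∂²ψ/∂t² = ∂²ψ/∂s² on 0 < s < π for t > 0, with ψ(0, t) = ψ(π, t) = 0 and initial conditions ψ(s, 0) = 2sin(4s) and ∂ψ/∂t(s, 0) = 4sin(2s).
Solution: Separating variables: ψ = Σ [A_n cos(ω_n t) + B_n sin(ω_n t)] sin(ns), ω_n = n. From ICs (B_n = velocity coefficient / ω_n): A_4=2, B_2=2.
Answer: ψ(s, t) = 2sin(2s)sin(2t) + 2sin(4s)cos(4t)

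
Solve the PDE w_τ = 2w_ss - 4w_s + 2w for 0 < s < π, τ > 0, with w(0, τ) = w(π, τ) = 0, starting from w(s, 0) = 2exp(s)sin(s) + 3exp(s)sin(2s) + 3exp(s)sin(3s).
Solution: Substitute w = exp(s)u, i.e. u = exp(-s)w.
By the product rule, w_s = exp(s)(u_s + u), w_ss = exp(s)(u_ss + 2u_s + u), w_τ = exp(s)u_τ.
Substituting into the PDE and dividing by exp(s): u_τ = 2(u_ss + 2u_s + u) - 4(u_s + u) + 2u.
The lower-order terms cancel, leaving the standard heat equation u_τ = 2u_ss.
Initial data for u: u(s,0) = exp(-s)w(s,0) = 2sin(s) + 3sin(2s) + 3sin(3s). The boundary conditions carry over: u(0,τ) = u(π,τ) = 0.
Solve for u:
  Using separation of variables u = X(s)T(τ):
  Eigenfunctions: sin(ns), n = 1, 2, 3, ...
  General solution: u(s, τ) = Σ c_n sin(ns) exp(-2n² τ)
  Matching u(s,0) = 2sin(s) + 3sin(2s) + 3sin(3s) term by term: c_1=2, c_2=3, c_3=3.
Hence u(s,τ) = 2exp(-2τ)sin(s) + 3exp(-8τ)sin(2s) + 3exp(-18τ)sin(3s).
Transform back: w(s,τ) = exp(s)u(s,τ).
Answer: w(s, τ) = 2exp(s)exp(-2τ)sin(s) + 3exp(s)exp(-8τ)sin(2s) + 3exp(s)exp(-18τ)sin(3s)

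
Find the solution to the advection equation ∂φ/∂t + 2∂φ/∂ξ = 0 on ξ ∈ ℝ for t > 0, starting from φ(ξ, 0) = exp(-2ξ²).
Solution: By characteristics (dξ/dt = 2), φ(ξ,t) = f(ξ - 2t) with f = φ(·, 0).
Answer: φ(ξ, t) = exp(-2(-2t + ξ)²)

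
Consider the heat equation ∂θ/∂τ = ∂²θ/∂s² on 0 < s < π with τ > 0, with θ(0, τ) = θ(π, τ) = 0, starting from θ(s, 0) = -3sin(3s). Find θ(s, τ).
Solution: Using separation of variables θ = X(s)G(τ):
Eigenfunctions: sin(ns), n = 1, 2, 3, ...
General solution: θ(s, τ) = Σ c_n sin(ns) exp(-n² τ)
Matching θ(s,0) = -3sin(3s) term by term: c_3=-3.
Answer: θ(s, τ) = -3exp(-9τ)sin(3s)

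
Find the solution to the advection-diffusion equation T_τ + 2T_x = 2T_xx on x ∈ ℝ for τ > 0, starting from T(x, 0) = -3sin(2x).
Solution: Moving frame: η = x - 2τ, σ = τ, T = u(η,σ), so T_τ = u_σ - 2u_η and T_xx = u_ηη.
Hence T_τ + 2T_x = u_σ and the PDE becomes the heat equation u_σ = 2u_ηη on η ∈ ℝ.
Initial data: u(η,0) = T(η,0) = -3sin(2η). Each mode sin(nη) decays as exp(-2n²σ) on ℝ, so u(η,σ) = Σ c_n exp(-2n²σ) sin(nη) with c_2=-3: u(η,σ) = -3exp(-8σ)sin(2η).
Substituting back: T(x,τ) = u(x - 2τ, τ).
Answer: T(x, τ) = -3exp(-8τ)sin(2x - 4τ)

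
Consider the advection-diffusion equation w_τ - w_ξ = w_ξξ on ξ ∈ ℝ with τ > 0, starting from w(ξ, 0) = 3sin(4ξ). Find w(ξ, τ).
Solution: Moving frame: η = ξ + τ, σ = τ, w = u(η,σ), so w_τ = u_σ + u_η and w_ξξ = u_ηη.
Hence w_τ - w_ξ = u_σ and the PDE becomes the heat equation u_σ = u_ηη on η ∈ ℝ.
Initial data: u(η,0) = w(η,0) = 3sin(4η). Each mode sin(nη) decays as exp(-n²σ) on ℝ, so u(η,σ) = Σ c_n exp(-n²σ) sin(nη) with c_4=3: u(η,σ) = 3exp(-16σ)sin(4η).
Substituting back: w(ξ,τ) = u(ξ + τ, τ).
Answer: w(ξ, τ) = 3exp(-16τ)sin(4ξ + 4τ)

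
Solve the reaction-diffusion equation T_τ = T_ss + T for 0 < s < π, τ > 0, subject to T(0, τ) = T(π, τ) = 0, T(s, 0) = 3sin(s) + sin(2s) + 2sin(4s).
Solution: Substitute T = exp(τ)u, i.e. u = exp(-τ)T.
By the product rule, T_τ = exp(τ)(u_τ + u), T_ss = exp(τ)u_ss.
Substituting into the PDE and dividing by exp(τ): u_τ + u = u_ss + u.
The lower-order terms cancel, leaving the standard heat equation u_τ = u_ss.
Initial data for u: u(s,0) = T(s,0) = 3sin(s) + sin(2s) + 2sin(4s). The boundary conditions carry over: u(0,τ) = u(π,τ) = 0.
Solve for u:
  Using separation of variables u = X(s)G(τ):
  Eigenfunctions: sin(ns), n = 1, 2, 3, ...
  General solution: u(s, τ) = Σ c_n sin(ns) exp(-n² τ)
  Matching u(s,0) = 3sin(s) + sin(2s) + 2sin(4s) term by term: c_1=3, c_2=1, c_4=2.
Hence u(s,τ) = 3exp(-τ)sin(s) + exp(-4τ)sin(2s) + 2exp(-16τ)sin(4s).
Transform back: T(s,τ) = exp(τ)u(s,τ).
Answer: T(s, τ) = 3sin(s) + exp(-3τ)sin(2s) + 2exp(-15τ)sin(4s)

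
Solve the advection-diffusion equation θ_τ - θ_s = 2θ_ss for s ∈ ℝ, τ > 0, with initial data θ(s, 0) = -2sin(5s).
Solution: Change to a moving frame: let η = s + τ, σ = τ and write θ(s,τ) = u(η,σ).
By the chain rule θ_τ = u_σ + u_η, θ_s = u_η, θ_ss = u_ηη.
Then θ_τ - θ_s = u_σ: the advection term cancels and the PDE becomes the heat equation u_σ = 2u_ηη on η ∈ ℝ.
Initial data: u(η,0) = θ(η,0) = -2sin(5η).
On η ∈ ℝ each mode satisfies (sin(nη))″ = -n² sin(nη), so exp(-2n²σ) sin(nη) solves the heat equation; by superposition u(η,σ) = Σ c_n exp(-2n²σ) sin(nη).
Reading off the coefficients: c_5=-2, so u(η,σ) = -2exp(-50σ)sin(5η).
Substituting back η = s + τ, σ = τ: θ(s,τ) = u(s + τ, τ).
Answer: θ(s, τ) = -2exp(-50τ)sin(5s + 5τ)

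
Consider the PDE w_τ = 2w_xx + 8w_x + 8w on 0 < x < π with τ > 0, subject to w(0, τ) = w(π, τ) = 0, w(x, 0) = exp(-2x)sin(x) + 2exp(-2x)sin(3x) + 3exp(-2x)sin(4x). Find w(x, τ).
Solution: Substitute w = exp(-2x)u.
Then w_x = exp(-2x)(u_x - 2u), w_xx = exp(-2x)(u_xx - 4u_x + 4u), w_τ = exp(-2x)u_τ; substituting and dividing by exp(-2x), the lower-order terms cancel: u_τ = 2u_xx (standard heat equation).
Data for u: u(x,0) = exp(2x)w(x,0) = sin(x) + 2sin(3x) + 3sin(4x). The boundary conditions carry over: u(0,τ) = u(π,τ) = 0.
Separating variables: u = Σ c_n exp(-2n²τ) sin(nx). From u(x,0) = sin(x) + 2sin(3x) + 3sin(4x): c_1=1, c_3=2, c_4=3.
So u(x,τ) = exp(-2τ)sin(x) + 2exp(-18τ)sin(3x) + 3exp(-32τ)sin(4x), and w(x,τ) = exp(-2x)u(x,τ).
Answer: w(x, τ) = exp(-2x)exp(-2τ)sin(x) + 2exp(-2x)exp(-18τ)sin(3x) + 3exp(-2x)exp(-32τ)sin(4x)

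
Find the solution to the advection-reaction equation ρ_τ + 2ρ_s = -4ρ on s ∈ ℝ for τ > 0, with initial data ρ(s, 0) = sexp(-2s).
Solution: Substitute ρ = exp(-2s)u.
Then ρ_s = exp(-2s)(u_s - 2u), ρ_τ = exp(-2s)u_τ; substituting and dividing by exp(-2s), the lower-order terms cancel: u_τ + 2u_s = 0 (standard advection equation).
Data for u: u(s,0) = exp(2s)ρ(s,0) = s.
By characteristics (ds/dτ = 2), u(s,τ) = f(s - 2τ) with f = u(·, 0).
So u(s,τ) = s - 2τ, and ρ(s,τ) = exp(-2s)u(s,τ).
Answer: ρ(s, τ) = sexp(-2s) - 2τexp(-2s)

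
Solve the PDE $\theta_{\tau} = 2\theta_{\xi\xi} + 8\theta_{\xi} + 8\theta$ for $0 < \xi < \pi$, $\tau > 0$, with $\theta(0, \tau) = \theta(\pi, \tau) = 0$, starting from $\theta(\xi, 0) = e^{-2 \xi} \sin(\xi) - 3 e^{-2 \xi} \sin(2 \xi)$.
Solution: Substitute $\theta = e^{-2\xi}u$.
Then $\theta_{\xi} = e^{-2\xi}(u_{\xi} - 2u)$, $\theta_{\xi\xi} = e^{-2\xi}(u_{\xi\xi} - 4u_{\xi} + 4u)$, $\theta_{\tau} = e^{-2\xi}u_{\tau}$; substituting and dividing by $e^{-2\xi}$, the lower-order terms cancel: $u_{\tau} = 2u_{\xi\xi}$ (standard heat equation).
Data for $u$: $u(\xi,0) = e^{2\xi}\theta(\xi,0) = \sin(\xi) - 3 \sin(2 \xi)$. The boundary conditions carry over: $u(0,\tau) = u(\pi,\tau) = 0$.
Separating variables: $u = \sum c_n e^{-2n^2\tau} \sin(n\xi)$. From $u(\xi,0) = \sin(\xi) - 3 \sin(2 \xi)$: $c_1=1, c_2=-3$.
So $u(\xi,\tau) = e^{-2 \tau} \sin(\xi) - 3 e^{-8 \tau} \sin(2 \xi)$, and $\theta(\xi,\tau) = e^{-2\xi}u(\xi,\tau)$.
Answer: $\theta(\xi, \tau) = e^{-2 \tau} e^{-2 \xi} \sin(\xi) - 3 e^{-8 \tau} e^{-2 \xi} \sin(2 \xi)$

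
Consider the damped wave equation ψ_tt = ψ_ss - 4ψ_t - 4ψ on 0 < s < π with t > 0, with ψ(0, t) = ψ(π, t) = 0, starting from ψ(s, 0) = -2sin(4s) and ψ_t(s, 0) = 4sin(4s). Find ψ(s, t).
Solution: Substitute ψ = exp(-2t)u.
Then ψ_t = exp(-2t)(u_t - 2u), ψ_tt = exp(-2t)(u_tt - 4u_t + 4u), ψ_ss = exp(-2t)u_ss; substituting and dividing by exp(-2t), the lower-order terms cancel: u_tt = u_ss (standard wave equation).
Data for u: u(s,0) = ψ(s,0) = -2sin(4s); u_t(s,0) = ψ_t(s,0) + 2ψ(s,0) = 0. The boundary conditions carry over: u(0,t) = u(π,t) = 0.
Separating variables: u = Σ [A_n cos(ω_n t) + B_n sin(ω_n t)] sin(ns), ω_n = n. From ICs: A_4=-2.
So u(s,t) = -2sin(4s)cos(4t), and ψ(s,t) = exp(-2t)u(s,t).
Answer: ψ(s, t) = -2exp(-2t)sin(4s)cos(4t)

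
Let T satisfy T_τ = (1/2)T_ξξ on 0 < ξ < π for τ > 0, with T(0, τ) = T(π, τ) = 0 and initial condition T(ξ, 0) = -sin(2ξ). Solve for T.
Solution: Separating variables: T = Σ c_n exp(-n²τ/2) sin(nξ). From T(ξ,0) = -sin(2ξ): c_2=-1.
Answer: T(ξ, τ) = -exp(-2τ)sin(2ξ)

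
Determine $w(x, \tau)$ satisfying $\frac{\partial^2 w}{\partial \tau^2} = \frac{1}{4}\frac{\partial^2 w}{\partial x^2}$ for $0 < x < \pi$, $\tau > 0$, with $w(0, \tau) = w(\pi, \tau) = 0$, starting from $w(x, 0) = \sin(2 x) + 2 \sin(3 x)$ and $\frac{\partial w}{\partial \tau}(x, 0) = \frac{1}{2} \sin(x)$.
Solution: Using separation of variables $w = X(x)T(\tau)$:
Eigenfunctions: $\sin(nx)$, $n = 1, 2, 3, \ldots$
General solution: $w(x, \tau) = \sum [A_n \cos(n \tau/2) + B_n \sin(n \tau/2)] \sin(nx)$
From $w(x,0) = \sin(2 x) + 2 \sin(3 x)$: $A_2=1, A_3=2$. From $w_{\tau}(x,0) = \frac{1}{2} \sin(x)$, using $w_{\tau}(x,0) = \sum \omega_n B_n \sin(nx)$ with $\omega_n = n/2$: $B_1 = (1/2)/(1/2) = 1$.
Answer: $w(x, \tau) = \sin(\tau/2) \sin(x) + \sin(2 x) \cos(\tau) + 2 \sin(3 x) \cos(3 \tau/2)$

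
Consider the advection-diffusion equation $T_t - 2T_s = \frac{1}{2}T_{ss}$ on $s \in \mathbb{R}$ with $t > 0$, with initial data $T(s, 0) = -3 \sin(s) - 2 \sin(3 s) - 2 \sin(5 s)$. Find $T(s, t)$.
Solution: Change to a moving frame: let $\eta = s + 2t$, $\sigma = t$ and write $T(s,t) = u(\eta,\sigma)$.
By the chain rule $T_t = u_{\sigma} + 2u_{\eta}$, $T_s = u_{\eta}$, $T_{ss} = u_{\eta\eta}$.
Then $T_t - 2T_s = u_{\sigma}$: the advection term cancels and the PDE becomes the heat equation $u_{\sigma} = \frac{1}{2}u_{\eta\eta}$ on $\eta \in \mathbb{R}$.
Initial data: $u(\eta,0) = T(\eta,0) = -3 \sin(\eta) - 2 \sin(3 \eta) - 2 \sin(5 \eta)$.
On $\eta \in \mathbb{R}$ each mode satisfies $(\sin(n\eta))'' = -n^2 \sin(n\eta)$, so $e^{-n^2\sigma/2} \sin(n\eta)$ solves the heat equation; by superposition $u(\eta,\sigma) = \sum c_n e^{-n^2\sigma/2} \sin(n\eta)$.
Reading off the coefficients: $c_1=-3, c_3=-2, c_5=-2$, so $u(\eta,\sigma) = -3 e^{-\sigma/2} \sin(\eta) - 2 e^{-9 \sigma/2} \sin(3 \eta) - 2 e^{-25 \sigma/2} \sin(5 \eta)$.
Substituting back $\eta = s + 2t$, $\sigma = t$: $T(s,t) = u(s + 2t, t)$.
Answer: $T(s, t) = -3 e^{-t/2} \sin(s + 2 t) - 2 e^{-9 t/2} \sin(3 s + 6 t) - 2 e^{-25 t/2} \sin(5 s + 10 t)$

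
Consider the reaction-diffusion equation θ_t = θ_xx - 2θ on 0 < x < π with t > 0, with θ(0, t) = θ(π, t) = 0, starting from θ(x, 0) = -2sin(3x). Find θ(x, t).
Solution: Substitute θ = exp(-2t)u.
Then θ_t = exp(-2t)(u_t - 2u), θ_xx = exp(-2t)u_xx; substituting and dividing by exp(-2t), the lower-order terms cancel: u_t = u_xx (standard heat equation).
Data for u: u(x,0) = θ(x,0) = -2sin(3x). The boundary conditions carry over: u(0,t) = u(π,t) = 0.
Separating variables: u = Σ c_n exp(-n²t) sin(nx). From u(x,0) = -2sin(3x): c_3=-2.
So u(x,t) = -2exp(-9t)sin(3x), and θ(x,t) = exp(-2t)u(x,t).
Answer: θ(x, t) = -2exp(-11t)sin(3x)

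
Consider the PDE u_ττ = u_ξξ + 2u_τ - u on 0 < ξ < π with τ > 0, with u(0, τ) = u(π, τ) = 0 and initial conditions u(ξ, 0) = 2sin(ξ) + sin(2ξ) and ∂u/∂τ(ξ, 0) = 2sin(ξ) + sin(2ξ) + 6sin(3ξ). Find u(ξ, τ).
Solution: Substitute u = exp(τ)w.
Then u_τ = exp(τ)(w_τ + w), u_ττ = exp(τ)(w_ττ + 2w_τ + w), u_ξξ = exp(τ)w_ξξ; substituting and dividing by exp(τ), the lower-order terms cancel: w_ττ = w_ξξ (standard wave equation).
Data for w: w(ξ,0) = u(ξ,0) = 2sin(ξ) + sin(2ξ); w_τ(ξ,0) = u_τ(ξ,0) - u(ξ,0) = 6sin(3ξ). The boundary conditions carry over: w(0,τ) = w(π,τ) = 0.
Separating variables: w = Σ [A_n cos(ω_n τ) + B_n sin(ω_n τ)] sin(nξ), ω_n = n. From ICs (B_n = velocity coefficient / ω_n): A_1=2, A_2=1, B_3=2.
So w(ξ,τ) = 2sin(ξ)cos(τ) + sin(2ξ)cos(2τ) + 2sin(3ξ)sin(3τ), and u(ξ,τ) = exp(τ)w(ξ,τ).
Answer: u(ξ, τ) = 2exp(τ)sin(ξ)cos(τ) + exp(τ)sin(2ξ)cos(2τ) + 2exp(τ)sin(3ξ)sin(3τ)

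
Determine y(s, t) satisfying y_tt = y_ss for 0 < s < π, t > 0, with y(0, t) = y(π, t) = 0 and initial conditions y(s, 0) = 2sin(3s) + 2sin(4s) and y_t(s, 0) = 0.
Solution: Using separation of variables y = X(s)T(t):
Eigenfunctions: sin(ns), n = 1, 2, 3, ...
General solution: y(s, t) = Σ [A_n cos(n t) + B_n sin(n t)] sin(ns)
From y(s,0) = 2sin(3s) + 2sin(4s): A_3=2, A_4=2. From y_t(s,0) = 0: all B_n = 0.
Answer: y(s, t) = 2sin(3s)cos(3t) + 2sin(4s)cos(4t)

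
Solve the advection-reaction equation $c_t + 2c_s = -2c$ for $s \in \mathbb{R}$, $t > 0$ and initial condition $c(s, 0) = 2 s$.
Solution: Substitute $c = e^{-2t}u$, i.e. $u = e^{2t}c$.
By the product rule, $c_t = e^{-2t}(u_t - 2u)$, $c_s = e^{-2t}u_s$.
Substituting into the PDE and dividing by $e^{-2t}$: $u_t - 2u + 2u_s = -2u$.
The lower-order terms cancel, leaving the standard advection equation $u_t + 2u_s = 0$.
Initial data for $u$: $u(s,0) = c(s,0) = 2 s$.
Solve for $u$:
  By method of characteristics (waves move right with speed 2):
  Along characteristics $s - 2t =$ const, $u$ is constant, so $u(s,t) = f(s - 2t)$ with $f = u( \cdot , 0)$.
Hence $u(s,t) = 2 s - 4 t$.
Transform back: $c(s,t) = e^{-2t}u(s,t)$.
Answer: $c(s, t) = 2 s e^{-2 t} - 4 t e^{-2 t}$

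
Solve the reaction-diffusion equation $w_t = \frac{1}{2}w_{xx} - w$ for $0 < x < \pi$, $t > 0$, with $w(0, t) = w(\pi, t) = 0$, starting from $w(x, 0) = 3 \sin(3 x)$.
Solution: Substitute $w = e^{-t}u$, i.e. $u = e^{t}w$.
By the product rule, $w_t = e^{-t}(u_t - u)$, $w_{xx} = e^{-t}u_{xx}$.
Substituting into the PDE and dividing by $e^{-t}$: $u_t - u = \frac{1}{2}u_{xx} - u$.
The lower-order terms cancel, leaving the standard heat equation $u_t = \frac{1}{2}u_{xx}$.
Initial data for $u$: $u(x,0) = w(x,0) = 3 \sin(3 x)$. The boundary conditions carry over: $u(0,t) = u(\pi,t) = 0$.
Solve for $u$:
  Using separation of variables $u = X(x)T(t)$:
  Eigenfunctions: $\sin(nx)$, $n = 1, 2, 3, \ldots$
  General solution: $u(x, t) = \sum c_n \sin(nx) e^{-n^2 t/2}$
  Matching $u(x,0) = 3 \sin(3 x)$ term by term: $c_3=3$.
Hence $u(x,t) = 3 e^{-9 t/2} \sin(3 x)$.
Transform back: $w(x,t) = e^{-t}u(x,t)$.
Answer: $w(x, t) = 3 e^{-11 t/2} \sin(3 x)$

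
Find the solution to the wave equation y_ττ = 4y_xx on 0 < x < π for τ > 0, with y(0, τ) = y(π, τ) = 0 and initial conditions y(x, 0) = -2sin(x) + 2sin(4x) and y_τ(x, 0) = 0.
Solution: Separating variables: y = Σ [A_n cos(ω_n τ) + B_n sin(ω_n τ)] sin(nx), ω_n = 2n. From ICs: A_1=-2, A_4=2.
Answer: y(x, τ) = -2sin(x)cos(2τ) + 2sin(4x)cos(8τ)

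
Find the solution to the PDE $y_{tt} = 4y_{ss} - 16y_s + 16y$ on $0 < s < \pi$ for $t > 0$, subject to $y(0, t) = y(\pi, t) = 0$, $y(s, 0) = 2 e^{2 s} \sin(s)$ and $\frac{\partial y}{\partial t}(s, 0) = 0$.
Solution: Substitute $y = e^{2s}u$, i.e. $u = e^{-2s}y$.
By the product rule, $y_s = e^{2s}(u_s + 2u)$, $y_{ss} = e^{2s}(u_{ss} + 4u_s + 4u)$, $y_{tt} = e^{2s}u_{tt}$.
Substituting into the PDE and dividing by $e^{2s}$: $u_{tt} = 4(u_{ss} + 4u_s + 4u) - 16(u_s + 2u) + 16u$.
The lower-order terms cancel, leaving the standard wave equation $u_{tt} = 4u_{ss}$.
Initial data for $u$: $u(s,0) = e^{-2s}y(s,0) = 2 \sin(s)$; $u_t(s,0) = e^{-2s}y_t(s,0) = 0$. The boundary conditions carry over: $u(0,t) = u(\pi,t) = 0$.
Solve for $u$:
  Using separation of variables $u = X(s)T(t)$:
  Eigenfunctions: $\sin(ns)$, $n = 1, 2, 3, \ldots$
  General solution: $u(s, t) = \sum [A_n \cos(2n t) + B_n \sin(2n t)] \sin(ns)$
  From $u(s,0) = 2 \sin(s)$: $A_1=2$. From $u_t(s,0) = 0$: all $B_n = 0$.
Hence $u(s,t) = 2 \sin(s) \cos(2 t)$.
Transform back: $y(s,t) = e^{2s}u(s,t)$.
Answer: $y(s, t) = 2 e^{2 s} \sin(s) \cos(2 t)$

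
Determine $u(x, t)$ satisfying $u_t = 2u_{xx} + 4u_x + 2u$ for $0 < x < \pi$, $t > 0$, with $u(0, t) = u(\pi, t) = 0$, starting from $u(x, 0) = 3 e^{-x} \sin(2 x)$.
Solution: Substitute $u = e^{-x}w$.
Then $u_x = e^{-x}(w_x - w)$, $u_{xx} = e^{-x}(w_{xx} - 2w_x + w)$, $u_t = e^{-x}w_t$; substituting and dividing by $e^{-x}$, the lower-order terms cancel: $w_t = 2w_{xx}$ (standard heat equation).
Data for $w$: $w(x,0) = e^{x}u(x,0) = 3 \sin(2 x)$. The boundary conditions carry over: $w(0,t) = w(\pi,t) = 0$.
Separating variables: $w = \sum c_n e^{-2n^2t} \sin(nx)$. From $w(x,0) = 3 \sin(2 x)$: $c_2=3$.
So $w(x,t) = 3 e^{-8 t} \sin(2 x)$, and $u(x,t) = e^{-x}w(x,t)$.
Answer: $u(x, t) = 3 e^{-8 t} e^{-x} \sin(2 x)$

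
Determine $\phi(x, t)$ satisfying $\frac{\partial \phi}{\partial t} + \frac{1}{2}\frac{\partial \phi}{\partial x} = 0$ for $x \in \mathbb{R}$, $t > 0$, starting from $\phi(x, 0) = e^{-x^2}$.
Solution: By method of characteristics (waves move right with speed 1/2):
Along characteristics $x - \frac{1}{2}t =$ const, $\phi$ is constant, so $\phi(x,t) = f(x - \frac{1}{2}t)$ with $f = \phi( \cdot , 0)$.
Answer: $\phi(x, t) = e^{-(-t/2 + x)^2}$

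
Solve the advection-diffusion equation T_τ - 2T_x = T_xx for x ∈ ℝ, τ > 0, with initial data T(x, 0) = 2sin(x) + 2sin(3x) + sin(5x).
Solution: Moving frame: η = x + 2τ, σ = τ, T = u(η,σ), so T_τ = u_σ + 2u_η and T_xx = u_ηη.
Hence T_τ - 2T_x = u_σ and the PDE becomes the heat equation u_σ = u_ηη on η ∈ ℝ.
Initial data: u(η,0) = T(η,0) = 2sin(η) + 2sin(3η) + sin(5η). Each mode sin(nη) decays as exp(-n²σ) on ℝ, so u(η,σ) = Σ c_n exp(-n²σ) sin(nη) with c_1=2, c_3=2, c_5=1: u(η,σ) = 2exp(-σ)sin(η) + 2exp(-9σ)sin(3η) + exp(-25σ)sin(5η).
Substituting back: T(x,τ) = u(x + 2τ, τ).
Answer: T(x, τ) = 2exp(-τ)sin(x + 2τ) + 2exp(-9τ)sin(3x + 6τ) + exp(-25τ)sin(5x + 10τ)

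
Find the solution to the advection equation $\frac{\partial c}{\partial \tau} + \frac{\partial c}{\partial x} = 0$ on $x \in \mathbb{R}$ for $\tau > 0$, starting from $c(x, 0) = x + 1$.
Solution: By method of characteristics (waves move right with speed 1):
Along characteristics $x - \tau =$ const, $c$ is constant, so $c(x,\tau) = f(x - \tau)$ with $f = c( \cdot , 0)$.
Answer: $c(x, \tau) = - \tau + x + 1$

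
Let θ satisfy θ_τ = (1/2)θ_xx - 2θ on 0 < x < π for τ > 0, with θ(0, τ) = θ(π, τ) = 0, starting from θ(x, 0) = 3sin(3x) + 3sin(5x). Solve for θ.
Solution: Substitute θ = exp(-2τ)u, i.e. u = exp(2τ)θ.
By the product rule, θ_τ = exp(-2τ)(u_τ - 2u), θ_xx = exp(-2τ)u_xx.
Substituting into the PDE and dividing by exp(-2τ): u_τ - 2u = (1/2)u_xx - 2u.
The lower-order terms cancel, leaving the standard heat equation u_τ = (1/2)u_xx.
Initial data for u: u(x,0) = θ(x,0) = 3sin(3x) + 3sin(5x). The boundary conditions carry over: u(0,τ) = u(π,τ) = 0.
Solve for u:
  Using separation of variables u = X(x)G(τ):
  Eigenfunctions: sin(nx), n = 1, 2, 3, ...
  General solution: u(x, τ) = Σ c_n sin(nx) exp(-n² τ/2)
  Matching u(x,0) = 3sin(3x) + 3sin(5x) term by term: c_3=3, c_5=3.
Hence u(x,τ) = 3exp(-9τ/2)sin(3x) + 3exp(-25τ/2)sin(5x).
Transform back: θ(x,τ) = exp(-2τ)u(x,τ).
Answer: θ(x, τ) = 3exp(-13τ/2)sin(3x) + 3exp(-29τ/2)sin(5x)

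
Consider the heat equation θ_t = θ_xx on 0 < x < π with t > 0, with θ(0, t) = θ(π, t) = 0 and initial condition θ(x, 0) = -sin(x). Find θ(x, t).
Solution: Using separation of variables θ = X(x)G(t):
Eigenfunctions: sin(nx), n = 1, 2, 3, ...
General solution: θ(x, t) = Σ c_n sin(nx) exp(-n² t)
Matching θ(x,0) = -sin(x) term by term: c_1=-1.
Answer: θ(x, t) = -exp(-t)sin(x)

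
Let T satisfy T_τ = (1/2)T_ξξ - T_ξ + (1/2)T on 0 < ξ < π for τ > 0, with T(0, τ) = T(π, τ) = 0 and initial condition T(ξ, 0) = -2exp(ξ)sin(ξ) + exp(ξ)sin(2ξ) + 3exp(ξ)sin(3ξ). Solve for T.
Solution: Substitute T = exp(ξ)u.
Then T_ξ = exp(ξ)(u_ξ + u), T_ξξ = exp(ξ)(u_ξξ + 2u_ξ + u), T_τ = exp(ξ)u_τ; substituting and dividing by exp(ξ), the lower-order terms cancel: u_τ = (1/2)u_ξξ (standard heat equation).
Data for u: u(ξ,0) = exp(-ξ)T(ξ,0) = -2sin(ξ) + sin(2ξ) + 3sin(3ξ). The boundary conditions carry over: u(0,τ) = u(π,τ) = 0.
Separating variables: u = Σ c_n exp(-n²τ/2) sin(nξ). From u(ξ,0) = -2sin(ξ) + sin(2ξ) + 3sin(3ξ): c_1=-2, c_2=1, c_3=3.
So u(ξ,τ) = exp(-2τ)sin(2ξ) - 2exp(-τ/2)sin(ξ) + 3exp(-9τ/2)sin(3ξ), and T(ξ,τ) = exp(ξ)u(ξ,τ).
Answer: T(ξ, τ) = exp(ξ)exp(-2τ)sin(2ξ) - 2exp(ξ)exp(-τ/2)sin(ξ) + 3exp(ξ)exp(-9τ/2)sin(3ξ)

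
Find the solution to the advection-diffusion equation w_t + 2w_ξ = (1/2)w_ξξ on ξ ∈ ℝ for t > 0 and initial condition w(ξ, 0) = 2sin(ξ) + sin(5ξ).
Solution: Change to a moving frame: let η = ξ - 2t, σ = t and write w(ξ,t) = u(η,σ).
By the chain rule w_t = u_σ - 2u_η, w_ξ = u_η, w_ξξ = u_ηη.
Then w_t + 2w_ξ = u_σ: the advection term cancels and the PDE becomes the heat equation u_σ = (1/2)u_ηη on η ∈ ℝ.
Initial data: u(η,0) = w(η,0) = 2sin(η) + sin(5η).
On η ∈ ℝ each mode satisfies (sin(nη))″ = -n² sin(nη), so exp(-n²σ/2) sin(nη) solves the heat equation; by superposition u(η,σ) = Σ c_n exp(-n²σ/2) sin(nη).
Reading off the coefficients: c_1=2, c_5=1, so u(η,σ) = 2exp(-σ/2)sin(η) + exp(-25σ/2)sin(5η).
Substituting back η = ξ - 2t, σ = t: w(ξ,t) = u(ξ - 2t, t).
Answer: w(ξ, t) = -2exp(-t/2)sin(2t - ξ) - exp(-25t/2)sin(10t - 5ξ)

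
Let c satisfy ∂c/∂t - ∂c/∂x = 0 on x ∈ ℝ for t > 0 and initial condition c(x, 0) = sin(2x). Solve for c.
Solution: By method of characteristics (waves move left with speed 1):
Along characteristics x + t = const, c is constant, so c(x,t) = f(x + t) with f = c(·, 0).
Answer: c(x, t) = sin(2t + 2x)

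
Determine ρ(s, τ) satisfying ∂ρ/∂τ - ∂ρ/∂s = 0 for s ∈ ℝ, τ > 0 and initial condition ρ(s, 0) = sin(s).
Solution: By method of characteristics (waves move left with speed 1):
Along characteristics s + τ = const, ρ is constant, so ρ(s,τ) = f(s + τ) with f = ρ(·, 0).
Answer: ρ(s, τ) = sin(s + τ)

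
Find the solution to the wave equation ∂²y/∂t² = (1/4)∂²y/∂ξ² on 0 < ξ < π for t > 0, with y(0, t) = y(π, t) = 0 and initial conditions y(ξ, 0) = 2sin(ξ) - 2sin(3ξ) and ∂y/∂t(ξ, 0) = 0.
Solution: Using separation of variables y = X(ξ)T(t):
Eigenfunctions: sin(nξ), n = 1, 2, 3, ...
General solution: y(ξ, t) = Σ [A_n cos(n t/2) + B_n sin(n t/2)] sin(nξ)
From y(ξ,0) = 2sin(ξ) - 2sin(3ξ): A_1=2, A_3=-2. From y_t(ξ,0) = 0: all B_n = 0.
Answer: y(ξ, t) = 2sin(ξ)cos(t/2) - 2sin(3ξ)cos(3t/2)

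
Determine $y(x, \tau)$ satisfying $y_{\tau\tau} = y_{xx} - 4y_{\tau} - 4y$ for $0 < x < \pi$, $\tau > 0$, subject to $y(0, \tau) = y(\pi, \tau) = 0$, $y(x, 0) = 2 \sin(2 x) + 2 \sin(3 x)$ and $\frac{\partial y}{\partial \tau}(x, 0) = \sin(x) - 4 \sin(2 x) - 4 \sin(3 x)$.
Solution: Substitute $y = e^{-2\tau}u$, i.e. $u = e^{2\tau}y$.
By the product rule, $y_{\tau} = e^{-2\tau}(u_{\tau} - 2u)$, $y_{\tau\tau} = e^{-2\tau}(u_{\tau\tau} - 4u_{\tau} + 4u)$, $y_{xx} = e^{-2\tau}u_{xx}$.
Substituting into the PDE and dividing by $e^{-2\tau}$: $u_{\tau\tau} - 4u_{\tau} + 4u = u_{xx} - 4(u_{\tau} - 2u) - 4u$.
The lower-order terms cancel, leaving the standard wave equation $u_{\tau\tau} = u_{xx}$.
Initial data for $u$: $u(x,0) = y(x,0) = 2 \sin(2 x) + 2 \sin(3 x)$; $u_{\tau}(x,0) = y_{\tau}(x,0) + 2y(x,0) = \sin(x)$. The boundary conditions carry over: $u(0,\tau) = u(\pi,\tau) = 0$.
Solve for $u$:
  Using separation of variables $u = X(x)T(\tau)$:
  Eigenfunctions: $\sin(nx)$, $n = 1, 2, 3, \ldots$
  General solution: $u(x, \tau) = \sum [A_n \cos(n \tau) + B_n \sin(n \tau)] \sin(nx)$
  From $u(x,0) = 2 \sin(2 x) + 2 \sin(3 x)$: $A_2=2, A_3=2$. From $u_{\tau}(x,0) = \sin(x)$, using $u_{\tau}(x,0) = \sum \omega_n B_n \sin(nx)$ with $\omega_n = n$: $B_1 = 1/1 = 1$.
Hence $u(x,\tau) = \sin(x) \sin(\tau) + 2 \sin(2 x) \cos(2 \tau) + 2 \sin(3 x) \cos(3 \tau)$.
Transform back: $y(x,\tau) = e^{-2\tau}u(x,\tau)$.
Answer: $y(x, \tau) = e^{-2 \tau} \sin(\tau) \sin(x) + 2 e^{-2 \tau} \sin(2 x) \cos(2 \tau) + 2 e^{-2 \tau} \sin(3 x) \cos(3 \tau)$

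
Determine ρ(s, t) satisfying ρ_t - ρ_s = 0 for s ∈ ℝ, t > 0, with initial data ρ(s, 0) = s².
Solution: By characteristics (ds/dt = -1), ρ(s,t) = f(s + t) with f = ρ(·, 0).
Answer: ρ(s, t) = s² + 2st + t²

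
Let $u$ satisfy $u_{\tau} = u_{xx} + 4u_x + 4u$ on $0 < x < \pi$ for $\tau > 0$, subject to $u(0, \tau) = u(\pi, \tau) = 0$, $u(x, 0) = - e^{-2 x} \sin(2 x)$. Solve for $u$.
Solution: Substitute $u = e^{-2x}w$, i.e. $w = e^{2x}u$.
By the product rule, $u_x = e^{-2x}(w_x - 2w)$, $u_{xx} = e^{-2x}(w_{xx} - 4w_x + 4w)$, $u_{\tau} = e^{-2x}w_{\tau}$.
Substituting into the PDE and dividing by $e^{-2x}$: $w_{\tau} = (w_{xx} - 4w_x + 4w) + 4(w_x - 2w) + 4w$.
The lower-order terms cancel, leaving the standard heat equation $w_{\tau} = w_{xx}$.
Initial data for $w$: $w(x,0) = e^{2x}u(x,0) = - \sin(2 x)$. The boundary conditions carry over: $w(0,\tau) = w(\pi,\tau) = 0$.
Solve for $w$:
  Using separation of variables $w = X(x)T(\tau)$:
  Eigenfunctions: $\sin(nx)$, $n = 1, 2, 3, \ldots$
  General solution: $w(x, \tau) = \sum c_n \sin(nx) e^{-n^2 \tau}$
  Matching $w(x,0) = - \sin(2 x)$ term by term: $c_2=-1$.
Hence $w(x,\tau) = - e^{-4 \tau} \sin(2 x)$.
Transform back: $u(x,\tau) = e^{-2x}w(x,\tau)$.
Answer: $u(x, \tau) = - e^{-4 \tau} e^{-2 x} \sin(2 x)$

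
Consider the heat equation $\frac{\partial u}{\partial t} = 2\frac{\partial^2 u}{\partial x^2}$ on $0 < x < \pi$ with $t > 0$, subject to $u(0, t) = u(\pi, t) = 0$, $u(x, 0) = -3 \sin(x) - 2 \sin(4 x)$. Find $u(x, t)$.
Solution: Using separation of variables $u = X(x)T(t)$:
Eigenfunctions: $\sin(nx)$, $n = 1, 2, 3, \ldots$
General solution: $u(x, t) = \sum c_n \sin(nx) e^{-2n^2 t}$
Matching $u(x,0) = -3 \sin(x) - 2 \sin(4 x)$ term by term: $c_1=-3, c_4=-2$.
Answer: $u(x, t) = -3 e^{-2 t} \sin(x) - 2 e^{-32 t} \sin(4 x)$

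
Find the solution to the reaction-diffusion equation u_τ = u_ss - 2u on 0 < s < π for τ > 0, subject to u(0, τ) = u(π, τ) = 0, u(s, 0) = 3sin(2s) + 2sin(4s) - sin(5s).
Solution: Substitute u = exp(-2τ)w, i.e. w = exp(2τ)u.
By the product rule, u_τ = exp(-2τ)(w_τ - 2w), u_ss = exp(-2τ)w_ss.
Substituting into the PDE and dividing by exp(-2τ): w_τ - 2w = w_ss - 2w.
The lower-order terms cancel, leaving the standard heat equation w_τ = w_ss.
Initial data for w: w(s,0) = u(s,0) = 3sin(2s) + 2sin(4s) - sin(5s). The boundary conditions carry over: w(0,τ) = w(π,τ) = 0.
Solve for w:
  Using separation of variables w = X(s)T(τ):
  Eigenfunctions: sin(ns), n = 1, 2, 3, ...
  General solution: w(s, τ) = Σ c_n sin(ns) exp(-n² τ)
  Matching w(s,0) = 3sin(2s) + 2sin(4s) - sin(5s) term by term: c_2=3, c_4=2, c_5=-1.
Hence w(s,τ) = 3exp(-4τ)sin(2s) + 2exp(-16τ)sin(4s) - exp(-25τ)sin(5s).
Transform back: u(s,τ) = exp(-2τ)w(s,τ).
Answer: u(s, τ) = 3exp(-6τ)sin(2s) + 2exp(-18τ)sin(4s) - exp(-27τ)sin(5s)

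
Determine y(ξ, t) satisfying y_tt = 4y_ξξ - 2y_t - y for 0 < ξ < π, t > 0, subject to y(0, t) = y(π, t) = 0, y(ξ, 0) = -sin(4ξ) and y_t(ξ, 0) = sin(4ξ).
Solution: Substitute y = exp(-t)u, i.e. u = exp(t)y.
By the product rule, y_t = exp(-t)(u_t - u), y_tt = exp(-t)(u_tt - 2u_t + u), y_ξξ = exp(-t)u_ξξ.
Substituting into the PDE and dividing by exp(-t): u_tt - 2u_t + u = 4u_ξξ - 2(u_t - u) - u.
The lower-order terms cancel, leaving the standard wave equation u_tt = 4u_ξξ.
Initial data for u: u(ξ,0) = y(ξ,0) = -sin(4ξ); u_t(ξ,0) = y_t(ξ,0) + y(ξ,0) = 0. The boundary conditions carry over: u(0,t) = u(π,t) = 0.
Solve for u:
  Using separation of variables u = X(ξ)T(t):
  Eigenfunctions: sin(nξ), n = 1, 2, 3, ...
  General solution: u(ξ, t) = Σ [A_n cos(2n t) + B_n sin(2n t)] sin(nξ)
  From u(ξ,0) = -sin(4ξ): A_4=-1. From u_t(ξ,0) = 0: all B_n = 0.
Hence u(ξ,t) = -sin(4ξ)cos(8t).
Transform back: y(ξ,t) = exp(-t)u(ξ,t).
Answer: y(ξ, t) = -exp(-t)sin(4ξ)cos(8t)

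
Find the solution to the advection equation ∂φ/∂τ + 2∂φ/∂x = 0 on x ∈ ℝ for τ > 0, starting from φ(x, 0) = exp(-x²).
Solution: By method of characteristics (waves move right with speed 2):
Along characteristics x - 2τ = const, φ is constant, so φ(x,τ) = f(x - 2τ) with f = φ(·, 0).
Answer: φ(x, τ) = exp(-(x - 2τ)²)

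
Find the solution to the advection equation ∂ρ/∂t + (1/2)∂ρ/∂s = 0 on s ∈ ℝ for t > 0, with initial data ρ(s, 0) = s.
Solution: By characteristics (ds/dt = 1/2), ρ(s,t) = f(s - (1/2)t) with f = ρ(·, 0).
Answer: ρ(s, t) = s - (1/2)t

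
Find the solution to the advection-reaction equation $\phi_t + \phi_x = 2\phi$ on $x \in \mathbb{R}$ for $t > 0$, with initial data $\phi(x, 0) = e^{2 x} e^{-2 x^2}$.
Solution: Substitute $\phi = e^{2x}u$, i.e. $u = e^{-2x}\phi$.
By the product rule, $\phi_x = e^{2x}(u_x + 2u)$, $\phi_t = e^{2x}u_t$.
Substituting into the PDE and dividing by $e^{2x}$: $u_t + (u_x + 2u) = 2u$.
The lower-order terms cancel, leaving the standard advection equation $u_t + u_x = 0$.
Initial data for $u$: $u(x,0) = e^{-2x}\phi(x,0) = e^{-2 x^2}$.
Solve for $u$:
  By method of characteristics (waves move right with speed 1):
  Along characteristics $x - t =$ const, $u$ is constant, so $u(x,t) = f(x - t)$ with $f = u( \cdot , 0)$.
Hence $u(x,t) = e^{-2 (-t + x)^2}$.
Transform back: $\phi(x,t) = e^{2x}u(x,t)$.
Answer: $\phi(x, t) = e^{2 x} e^{-2 (-t + x)^2}$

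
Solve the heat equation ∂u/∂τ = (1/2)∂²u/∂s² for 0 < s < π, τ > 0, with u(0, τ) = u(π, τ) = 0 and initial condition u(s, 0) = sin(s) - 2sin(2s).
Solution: Using separation of variables u = X(s)T(τ):
Eigenfunctions: sin(ns), n = 1, 2, 3, ...
General solution: u(s, τ) = Σ c_n sin(ns) exp(-n² τ/2)
Matching u(s,0) = sin(s) - 2sin(2s) term by term: c_1=1, c_2=-2.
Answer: u(s, τ) = -2exp(-2τ)sin(2s) + exp(-τ/2)sin(s)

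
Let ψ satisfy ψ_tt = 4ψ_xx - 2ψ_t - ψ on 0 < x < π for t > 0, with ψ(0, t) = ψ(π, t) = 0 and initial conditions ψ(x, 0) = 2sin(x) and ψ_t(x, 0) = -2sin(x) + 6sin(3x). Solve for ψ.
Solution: Substitute ψ = exp(-t)u, i.e. u = exp(t)ψ.
By the product rule, ψ_t = exp(-t)(u_t - u), ψ_tt = exp(-t)(u_tt - 2u_t + u), ψ_xx = exp(-t)u_xx.
Substituting into the PDE and dividing by exp(-t): u_tt - 2u_t + u = 4u_xx - 2(u_t - u) - u.
The lower-order terms cancel, leaving the standard wave equation u_tt = 4u_xx.
Initial data for u: u(x,0) = ψ(x,0) = 2sin(x); u_t(x,0) = ψ_t(x,0) + ψ(x,0) = 6sin(3x). The boundary conditions carry over: u(0,t) = u(π,t) = 0.
Solve for u:
  Using separation of variables u = X(x)T(t):
  Eigenfunctions: sin(nx), n = 1, 2, 3, ...
  General solution: u(x, t) = Σ [A_n cos(2n t) + B_n sin(2n t)] sin(nx)
  From u(x,0) = 2sin(x): A_1=2. From u_t(x,0) = 6sin(3x), using u_t(x,0) = Σ ω_n B_n sin(nx) with ω_n = 2n: B_3 = 6/6 = 1.
Hence u(x,t) = sin(6t)sin(3x) + 2sin(x)cos(2t).
Transform back: ψ(x,t) = exp(-t)u(x,t).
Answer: ψ(x, t) = exp(-t)sin(6t)sin(3x) + 2exp(-t)sin(x)cos(2t)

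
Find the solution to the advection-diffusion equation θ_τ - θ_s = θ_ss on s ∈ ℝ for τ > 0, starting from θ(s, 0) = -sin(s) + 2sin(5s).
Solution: Change to a moving frame: let η = s + τ, σ = τ and write θ(s,τ) = u(η,σ).
By the chain rule θ_τ = u_σ + u_η, θ_s = u_η, θ_ss = u_ηη.
Then θ_τ - θ_s = u_σ: the advection term cancels and the PDE becomes the heat equation u_σ = u_ηη on η ∈ ℝ.
Initial data: u(η,0) = θ(η,0) = -sin(η) + 2sin(5η).
On η ∈ ℝ each mode satisfies (sin(nη))″ = -n² sin(nη), so exp(-n²σ) sin(nη) solves the heat equation; by superposition u(η,σ) = Σ c_n exp(-n²σ) sin(nη).
Reading off the coefficients: c_1=-1, c_5=2, so u(η,σ) = -exp(-σ)sin(η) + 2exp(-25σ)sin(5η).
Substituting back η = s + τ, σ = τ: θ(s,τ) = u(s + τ, τ).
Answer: θ(s, τ) = -exp(-τ)sin(s + τ) + 2exp(-25τ)sin(5s + 5τ)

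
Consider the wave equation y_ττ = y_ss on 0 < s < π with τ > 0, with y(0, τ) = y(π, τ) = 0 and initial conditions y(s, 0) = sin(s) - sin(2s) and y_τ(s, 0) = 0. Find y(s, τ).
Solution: Separating variables: y = Σ [A_n cos(ω_n τ) + B_n sin(ω_n τ)] sin(ns), ω_n = n. From ICs: A_1=1, A_2=-1.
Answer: y(s, τ) = sin(s)cos(τ) - sin(2s)cos(2τ)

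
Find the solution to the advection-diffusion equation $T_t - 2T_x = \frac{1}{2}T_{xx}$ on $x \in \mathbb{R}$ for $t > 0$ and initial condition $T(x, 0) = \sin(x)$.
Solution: Change to a moving frame: let $\eta = x + 2t$, $\sigma = t$ and write $T(x,t) = u(\eta,\sigma)$.
By the chain rule $T_t = u_{\sigma} + 2u_{\eta}$, $T_x = u_{\eta}$, $T_{xx} = u_{\eta\eta}$.
Then $T_t - 2T_x = u_{\sigma}$: the advection term cancels and the PDE becomes the heat equation $u_{\sigma} = \frac{1}{2}u_{\eta\eta}$ on $\eta \in \mathbb{R}$.
Initial data: $u(\eta,0) = T(\eta,0) = \sin(\eta)$.
On $\eta \in \mathbb{R}$ each mode satisfies $(\sin(n\eta))'' = -n^2 \sin(n\eta)$, so $e^{-n^2\sigma/2} \sin(n\eta)$ solves the heat equation; by superposition $u(\eta,\sigma) = \sum c_n e^{-n^2\sigma/2} \sin(n\eta)$.
Reading off the coefficients: $c_1=1$, so $u(\eta,\sigma) = e^{-\sigma/2} \sin(\eta)$.
Substituting back $\eta = x + 2t$, $\sigma = t$: $T(x,t) = u(x + 2t, t)$.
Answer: $T(x, t) = e^{-t/2} \sin(2 t + x)$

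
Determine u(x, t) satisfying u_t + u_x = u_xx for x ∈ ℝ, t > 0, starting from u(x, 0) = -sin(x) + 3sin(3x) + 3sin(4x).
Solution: Moving frame: η = x - t, σ = t, u = w(η,σ), so u_t = w_σ - w_η and u_xx = w_ηη.
Hence u_t + u_x = w_σ and the PDE becomes the heat equation w_σ = w_ηη on η ∈ ℝ.
Initial data: w(η,0) = u(η,0) = -sin(η) + 3sin(3η) + 3sin(4η). Each mode sin(nη) decays as exp(-n²σ) on ℝ, so w(η,σ) = Σ c_n exp(-n²σ) sin(nη) with c_1=-1, c_3=3, c_4=3: w(η,σ) = -exp(-σ)sin(η) + 3exp(-9σ)sin(3η) + 3exp(-16σ)sin(4η).
Substituting back: u(x,t) = w(x - t, t).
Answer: u(x, t) = exp(-t)sin(t - x) - 3exp(-9t)sin(3t - 3x) - 3exp(-16t)sin(4t - 4x)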